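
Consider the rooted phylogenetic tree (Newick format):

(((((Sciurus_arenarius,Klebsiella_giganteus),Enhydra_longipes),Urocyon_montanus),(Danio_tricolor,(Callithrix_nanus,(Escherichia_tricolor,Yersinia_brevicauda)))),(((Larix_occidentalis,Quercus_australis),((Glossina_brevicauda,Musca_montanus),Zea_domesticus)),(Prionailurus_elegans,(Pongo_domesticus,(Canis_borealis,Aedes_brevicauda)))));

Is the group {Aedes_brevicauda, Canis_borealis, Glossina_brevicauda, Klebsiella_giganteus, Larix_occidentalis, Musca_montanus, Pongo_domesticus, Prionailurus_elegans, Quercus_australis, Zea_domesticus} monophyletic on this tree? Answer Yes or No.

The MRCA of the listed taxa is the root, so the smallest clade containing them is the whole tree.
That clade also contains Callithrix_nanus, Danio_tricolor, Enhydra_longipes, Escherichia_tricolor, Sciurus_arenarius, Urocyon_montanus, Yersinia_brevicauda, which are not in the proposed group, so the group is not monophyletic.

No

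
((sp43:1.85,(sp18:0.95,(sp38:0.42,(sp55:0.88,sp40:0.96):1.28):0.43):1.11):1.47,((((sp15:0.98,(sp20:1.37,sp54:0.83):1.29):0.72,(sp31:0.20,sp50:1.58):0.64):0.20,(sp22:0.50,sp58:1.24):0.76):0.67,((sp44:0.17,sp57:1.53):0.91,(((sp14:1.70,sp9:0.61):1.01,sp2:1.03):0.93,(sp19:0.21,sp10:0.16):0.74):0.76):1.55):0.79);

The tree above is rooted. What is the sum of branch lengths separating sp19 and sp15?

The path runs sp19 → … → MRCA → … → sp15; the MRCA is the node subtending ((((sp15,(sp20,sp54)),(sp31,sp50)),(sp22,sp58)),((sp44,sp57),(((sp14,sp9),sp2),(sp19,sp10)))).
Branch lengths along that path: 0.21 + 0.74 + 0.76 + 1.55 + 0.67 + 0.20 + 0.72 + 0.98 = 5.83.

5.83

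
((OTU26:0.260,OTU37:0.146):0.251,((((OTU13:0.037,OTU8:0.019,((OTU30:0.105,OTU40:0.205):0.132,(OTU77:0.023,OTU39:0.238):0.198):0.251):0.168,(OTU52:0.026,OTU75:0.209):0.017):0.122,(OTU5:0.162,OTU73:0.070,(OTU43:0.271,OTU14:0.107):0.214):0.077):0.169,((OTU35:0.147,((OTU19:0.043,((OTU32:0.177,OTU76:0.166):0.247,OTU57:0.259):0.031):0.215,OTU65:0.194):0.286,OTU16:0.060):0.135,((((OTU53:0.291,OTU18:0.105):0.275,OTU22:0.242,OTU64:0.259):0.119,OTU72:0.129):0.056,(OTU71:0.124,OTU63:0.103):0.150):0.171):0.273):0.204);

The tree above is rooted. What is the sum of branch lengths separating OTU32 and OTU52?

The path runs OTU32 → … → MRCA → … → OTU52; the MRCA is the node subtending ((((OTU13,OTU8,((OTU30,OTU40),(OTU77,OTU39))),(OTU52,OTU75)),(OTU5,OTU73,(OTU43,OTU14))),((OTU35,((OTU19,((OTU32,OTU76),OTU57)),OTU65),OTU16),((((OTU53,OTU18),OTU22,OTU64),OTU72),(OTU71,OTU63)))).
Branch lengths along that path: 0.177 + 0.247 + 0.031 + 0.215 + 0.286 + 0.135 + 0.273 + 0.169 + 0.122 + 0.017 + 0.026 = 1.698.

1.698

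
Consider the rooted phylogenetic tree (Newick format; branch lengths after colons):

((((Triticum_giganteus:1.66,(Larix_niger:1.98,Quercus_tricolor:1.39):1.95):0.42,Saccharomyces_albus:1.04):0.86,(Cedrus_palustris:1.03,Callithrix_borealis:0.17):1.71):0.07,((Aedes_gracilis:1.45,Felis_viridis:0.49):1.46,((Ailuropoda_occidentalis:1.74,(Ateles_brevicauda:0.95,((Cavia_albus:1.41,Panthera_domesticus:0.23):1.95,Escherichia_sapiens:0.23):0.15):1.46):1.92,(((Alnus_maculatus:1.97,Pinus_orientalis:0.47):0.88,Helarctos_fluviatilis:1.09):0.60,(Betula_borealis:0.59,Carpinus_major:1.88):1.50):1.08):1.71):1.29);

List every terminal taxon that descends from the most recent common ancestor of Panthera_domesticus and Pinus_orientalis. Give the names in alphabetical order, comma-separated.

Tracing Panthera_domesticus: it sits inside (Cavia_albus,Panthera_domesticus).
Tracing Pinus_orientalis: it sits inside (Alnus_maculatus,Pinus_orientalis).
The smallest clade enclosing both is ((Ailuropoda_occidentalis,(Ateles_brevicauda,((Cavia_albus,Panthera_domesticus),Escherichia_sapiens))),(((Alnus_maculatus,Pinus_orientalis),Helarctos_fluviatilis),(Betula_borealis,Carpinus_major))); the answer is its 10 terminal taxa in alphabetical order.

Ailuropoda_occidentalis, Alnus_maculatus, Ateles_brevicauda, Betula_borealis, Carpinus_major, Cavia_albus, Escherichia_sapiens, Helarctos_fluviatilis, Panthera_domesticus, Pinus_orientalis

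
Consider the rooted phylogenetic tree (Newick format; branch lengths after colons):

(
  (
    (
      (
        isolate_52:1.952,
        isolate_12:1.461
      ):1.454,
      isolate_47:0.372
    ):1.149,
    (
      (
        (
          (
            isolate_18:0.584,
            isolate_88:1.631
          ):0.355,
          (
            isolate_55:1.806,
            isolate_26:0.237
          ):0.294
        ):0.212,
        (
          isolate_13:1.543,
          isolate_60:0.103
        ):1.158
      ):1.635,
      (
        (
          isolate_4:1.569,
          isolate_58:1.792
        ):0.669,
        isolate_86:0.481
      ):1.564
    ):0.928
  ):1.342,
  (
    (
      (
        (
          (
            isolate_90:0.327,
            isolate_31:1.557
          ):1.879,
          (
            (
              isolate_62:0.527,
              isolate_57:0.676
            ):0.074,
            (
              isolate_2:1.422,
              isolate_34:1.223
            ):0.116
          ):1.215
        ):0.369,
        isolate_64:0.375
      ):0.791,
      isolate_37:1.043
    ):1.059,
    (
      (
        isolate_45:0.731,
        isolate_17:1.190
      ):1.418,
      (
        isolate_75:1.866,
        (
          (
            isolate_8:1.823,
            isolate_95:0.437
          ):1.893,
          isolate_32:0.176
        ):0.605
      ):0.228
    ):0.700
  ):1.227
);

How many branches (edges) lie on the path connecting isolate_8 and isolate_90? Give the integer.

The MRCA of isolate_8 and isolate_90 is the node subtending (((((isolate_90,isolate_31),((isolate_62,isolate_57),(isolate_2,isolate_34))),isolate_64),isolate_37),((isolate_45,isolate_17),(isolate_75,((isolate_8,isolate_95),isolate_32)))).
From isolate_8 up to that node: 5 branches. From isolate_90 up to the same node: 5 branches. Total: 5 + 5 = 10.

10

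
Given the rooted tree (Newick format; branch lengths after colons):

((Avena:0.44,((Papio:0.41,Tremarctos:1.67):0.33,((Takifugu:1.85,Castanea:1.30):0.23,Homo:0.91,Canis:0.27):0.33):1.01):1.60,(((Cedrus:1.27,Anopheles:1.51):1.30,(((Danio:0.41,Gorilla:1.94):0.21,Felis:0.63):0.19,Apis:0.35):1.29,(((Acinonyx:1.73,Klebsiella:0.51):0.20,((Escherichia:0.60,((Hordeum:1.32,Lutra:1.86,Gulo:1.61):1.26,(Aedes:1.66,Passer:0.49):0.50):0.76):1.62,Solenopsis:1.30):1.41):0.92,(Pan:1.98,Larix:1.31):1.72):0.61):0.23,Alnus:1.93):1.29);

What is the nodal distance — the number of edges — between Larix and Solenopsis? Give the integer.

5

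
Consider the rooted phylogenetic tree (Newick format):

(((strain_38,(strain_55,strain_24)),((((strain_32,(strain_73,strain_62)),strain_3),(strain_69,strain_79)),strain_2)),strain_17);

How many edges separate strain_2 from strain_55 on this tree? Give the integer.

5

The MRCA of strain_2 and strain_55 is the node subtending ((strain_38,(strain_55,strain_24)),((((strain_32,(strain_73,strain_62)),strain_3),(strain_69,strain_79)),strain_2)).
From strain_2 up to that node: 2 branches. From strain_55 up to the same node: 3 branches. Total: 2 + 3 = 5.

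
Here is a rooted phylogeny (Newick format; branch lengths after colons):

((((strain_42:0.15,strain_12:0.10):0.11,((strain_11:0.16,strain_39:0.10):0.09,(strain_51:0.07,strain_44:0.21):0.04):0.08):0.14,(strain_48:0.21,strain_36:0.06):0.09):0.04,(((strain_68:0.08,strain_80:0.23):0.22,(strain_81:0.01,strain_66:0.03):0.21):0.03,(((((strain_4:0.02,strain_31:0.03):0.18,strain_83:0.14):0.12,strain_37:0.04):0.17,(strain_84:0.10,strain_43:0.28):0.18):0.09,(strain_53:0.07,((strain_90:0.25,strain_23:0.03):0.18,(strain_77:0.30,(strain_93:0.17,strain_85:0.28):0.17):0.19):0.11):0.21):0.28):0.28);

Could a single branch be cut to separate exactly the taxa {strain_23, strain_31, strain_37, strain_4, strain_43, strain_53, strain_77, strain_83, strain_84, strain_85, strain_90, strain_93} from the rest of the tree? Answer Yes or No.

Yes

The most recent common ancestor of these taxa subtends (((((strain_4,strain_31),strain_83),strain_37),(strain_84,strain_43)),(strain_53,((strain_90,strain_23),(strain_77,(strain_93,strain_85))))).
That clade has exactly 12 tips — every listed taxon and nothing else — so the group is monophyletic.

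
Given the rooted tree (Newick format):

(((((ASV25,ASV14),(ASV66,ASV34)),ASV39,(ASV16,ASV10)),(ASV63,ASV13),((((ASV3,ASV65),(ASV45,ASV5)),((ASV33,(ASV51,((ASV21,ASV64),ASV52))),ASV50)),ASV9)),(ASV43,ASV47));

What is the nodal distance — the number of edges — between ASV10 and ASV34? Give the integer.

The MRCA of ASV10 and ASV34 is the node subtending (((ASV25,ASV14),(ASV66,ASV34)),ASV39,(ASV16,ASV10)).
From ASV10 up to that node: 2 branches. From ASV34 up to the same node: 3 branches. Total: 2 + 3 = 5.

5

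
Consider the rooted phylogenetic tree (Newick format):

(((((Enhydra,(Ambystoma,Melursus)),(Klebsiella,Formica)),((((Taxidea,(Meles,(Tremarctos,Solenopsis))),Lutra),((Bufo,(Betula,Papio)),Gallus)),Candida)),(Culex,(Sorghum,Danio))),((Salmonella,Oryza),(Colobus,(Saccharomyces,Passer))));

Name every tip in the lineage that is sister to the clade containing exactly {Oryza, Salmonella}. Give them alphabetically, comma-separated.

Colobus, Passer, Saccharomyces

The clade containing exactly {Oryza, Salmonella} attaches to the tree at the node subtending ((Salmonella,Oryza),(Colobus,(Saccharomyces,Passer))).
The other lineage descending from that same node — the sister group — is (Colobus,(Saccharomyces,Passer)); its 3 tips in alphabetical order are the answer.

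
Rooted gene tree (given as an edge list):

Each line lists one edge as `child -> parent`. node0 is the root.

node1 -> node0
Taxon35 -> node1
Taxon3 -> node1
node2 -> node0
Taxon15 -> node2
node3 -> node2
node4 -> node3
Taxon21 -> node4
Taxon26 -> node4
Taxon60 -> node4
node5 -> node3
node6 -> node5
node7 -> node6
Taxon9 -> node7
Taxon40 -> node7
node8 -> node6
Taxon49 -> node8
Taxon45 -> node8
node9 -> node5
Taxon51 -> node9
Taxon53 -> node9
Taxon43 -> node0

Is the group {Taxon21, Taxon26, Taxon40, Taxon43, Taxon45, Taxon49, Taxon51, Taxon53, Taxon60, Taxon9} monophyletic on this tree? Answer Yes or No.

The MRCA of the listed taxa is the root, so the smallest clade containing them is the whole tree.
That clade also contains Taxon15, Taxon3, Taxon35, which are not in the proposed group, so the group is not monophyletic.

No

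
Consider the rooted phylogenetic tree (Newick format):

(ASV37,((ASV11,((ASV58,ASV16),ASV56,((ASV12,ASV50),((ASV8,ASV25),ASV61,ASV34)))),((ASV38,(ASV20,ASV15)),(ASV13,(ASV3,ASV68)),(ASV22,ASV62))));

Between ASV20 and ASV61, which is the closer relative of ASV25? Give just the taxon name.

The MRCA of ASV25 and ASV61 subtends ((ASV8,ASV25),ASV61,ASV34) (4 taxa).
The MRCA of ASV25 and ASV20 subtends ((ASV11,((ASV58,ASV16),ASV56,((ASV12,ASV50),((ASV8,ASV25),ASV61,ASV34)))),((ASV38,(ASV20,ASV15)),(ASV13,(ASV3,ASV68)),(ASV22,ASV62))) (18 taxa).
The first is nested inside the second, so ASV25 shares a more recent common ancestor with ASV61.

ASV61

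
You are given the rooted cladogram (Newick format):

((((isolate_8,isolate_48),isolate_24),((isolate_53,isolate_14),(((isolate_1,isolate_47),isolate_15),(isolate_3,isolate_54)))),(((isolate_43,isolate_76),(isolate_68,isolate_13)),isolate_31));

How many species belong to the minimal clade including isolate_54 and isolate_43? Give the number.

15

The MRCA of isolate_54 and isolate_43 is the root, so the clade is the entire tree.
That clade contains 15 terminal taxa: isolate_1, isolate_13, isolate_14, isolate_15, isolate_24, isolate_3, isolate_31, isolate_43, isolate_47, isolate_48, isolate_53, isolate_54, isolate_68, isolate_76, isolate_8.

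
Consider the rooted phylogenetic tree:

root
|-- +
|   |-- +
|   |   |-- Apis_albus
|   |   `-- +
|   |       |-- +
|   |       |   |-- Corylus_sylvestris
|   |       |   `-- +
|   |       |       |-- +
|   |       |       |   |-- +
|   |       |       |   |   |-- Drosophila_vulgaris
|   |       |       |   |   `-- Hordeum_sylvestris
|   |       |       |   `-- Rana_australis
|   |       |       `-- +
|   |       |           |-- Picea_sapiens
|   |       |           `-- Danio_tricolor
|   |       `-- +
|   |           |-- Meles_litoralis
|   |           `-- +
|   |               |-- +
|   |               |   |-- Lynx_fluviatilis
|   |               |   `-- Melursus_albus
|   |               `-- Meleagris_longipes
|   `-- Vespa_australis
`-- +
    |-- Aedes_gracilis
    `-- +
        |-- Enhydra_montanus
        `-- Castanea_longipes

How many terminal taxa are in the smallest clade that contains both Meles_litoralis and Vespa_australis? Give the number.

The MRCA of Meles_litoralis and Vespa_australis is the node subtending ((Apis_albus,((Corylus_sylvestris,(((Drosophila_vulgaris,Hordeum_sylvestris),Rana_australis),(Picea_sapiens,Danio_tricolor))),(Meles_litoralis,((Lynx_fluviatilis,Melursus_albus),Meleagris_longipes)))),Vespa_australis).
That clade contains 12 terminal taxa: Apis_albus, Corylus_sylvestris, Danio_tricolor, Drosophila_vulgaris, Hordeum_sylvestris, Lynx_fluviatilis, Meleagris_longipes, Meles_litoralis, Melursus_albus, Picea_sapiens, Rana_australis, Vespa_australis.

12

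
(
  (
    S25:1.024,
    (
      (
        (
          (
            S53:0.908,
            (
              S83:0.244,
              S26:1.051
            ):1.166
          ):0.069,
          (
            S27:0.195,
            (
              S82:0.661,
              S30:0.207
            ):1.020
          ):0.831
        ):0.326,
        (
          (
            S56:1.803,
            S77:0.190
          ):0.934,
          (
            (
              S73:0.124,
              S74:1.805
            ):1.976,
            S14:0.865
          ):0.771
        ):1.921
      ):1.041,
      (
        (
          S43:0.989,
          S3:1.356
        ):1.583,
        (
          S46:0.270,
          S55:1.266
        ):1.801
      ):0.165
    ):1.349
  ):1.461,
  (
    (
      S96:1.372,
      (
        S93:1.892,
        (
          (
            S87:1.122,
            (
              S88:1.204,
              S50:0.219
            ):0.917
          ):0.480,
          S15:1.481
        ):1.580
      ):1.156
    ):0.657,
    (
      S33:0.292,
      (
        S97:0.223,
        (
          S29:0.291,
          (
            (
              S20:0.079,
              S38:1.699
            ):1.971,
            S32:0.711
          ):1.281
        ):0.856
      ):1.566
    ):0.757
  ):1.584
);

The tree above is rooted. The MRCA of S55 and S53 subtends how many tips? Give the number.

The MRCA of S55 and S53 is the node subtending ((((S53,(S83,S26)),(S27,(S82,S30))),((S56,S77),((S73,S74),S14))),((S43,S3),(S46,S55))).
That clade contains 15 terminal taxa: S14, S26, S27, S3, S30, S43, S46, S53, S55, S56, S73, S74, S77, S82, S83.

15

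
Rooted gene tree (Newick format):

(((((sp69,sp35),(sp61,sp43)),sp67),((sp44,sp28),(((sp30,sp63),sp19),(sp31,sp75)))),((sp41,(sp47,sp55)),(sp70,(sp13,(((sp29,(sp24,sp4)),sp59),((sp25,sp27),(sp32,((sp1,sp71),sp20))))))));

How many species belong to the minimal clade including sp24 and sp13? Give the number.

The MRCA of sp24 and sp13 is the node subtending (sp13,(((sp29,(sp24,sp4)),sp59),((sp25,sp27),(sp32,((sp1,sp71),sp20))))).
That clade contains 11 terminal taxa: sp1, sp13, sp20, sp24, sp25, sp27, sp29, sp32, sp4, sp59, sp71.

11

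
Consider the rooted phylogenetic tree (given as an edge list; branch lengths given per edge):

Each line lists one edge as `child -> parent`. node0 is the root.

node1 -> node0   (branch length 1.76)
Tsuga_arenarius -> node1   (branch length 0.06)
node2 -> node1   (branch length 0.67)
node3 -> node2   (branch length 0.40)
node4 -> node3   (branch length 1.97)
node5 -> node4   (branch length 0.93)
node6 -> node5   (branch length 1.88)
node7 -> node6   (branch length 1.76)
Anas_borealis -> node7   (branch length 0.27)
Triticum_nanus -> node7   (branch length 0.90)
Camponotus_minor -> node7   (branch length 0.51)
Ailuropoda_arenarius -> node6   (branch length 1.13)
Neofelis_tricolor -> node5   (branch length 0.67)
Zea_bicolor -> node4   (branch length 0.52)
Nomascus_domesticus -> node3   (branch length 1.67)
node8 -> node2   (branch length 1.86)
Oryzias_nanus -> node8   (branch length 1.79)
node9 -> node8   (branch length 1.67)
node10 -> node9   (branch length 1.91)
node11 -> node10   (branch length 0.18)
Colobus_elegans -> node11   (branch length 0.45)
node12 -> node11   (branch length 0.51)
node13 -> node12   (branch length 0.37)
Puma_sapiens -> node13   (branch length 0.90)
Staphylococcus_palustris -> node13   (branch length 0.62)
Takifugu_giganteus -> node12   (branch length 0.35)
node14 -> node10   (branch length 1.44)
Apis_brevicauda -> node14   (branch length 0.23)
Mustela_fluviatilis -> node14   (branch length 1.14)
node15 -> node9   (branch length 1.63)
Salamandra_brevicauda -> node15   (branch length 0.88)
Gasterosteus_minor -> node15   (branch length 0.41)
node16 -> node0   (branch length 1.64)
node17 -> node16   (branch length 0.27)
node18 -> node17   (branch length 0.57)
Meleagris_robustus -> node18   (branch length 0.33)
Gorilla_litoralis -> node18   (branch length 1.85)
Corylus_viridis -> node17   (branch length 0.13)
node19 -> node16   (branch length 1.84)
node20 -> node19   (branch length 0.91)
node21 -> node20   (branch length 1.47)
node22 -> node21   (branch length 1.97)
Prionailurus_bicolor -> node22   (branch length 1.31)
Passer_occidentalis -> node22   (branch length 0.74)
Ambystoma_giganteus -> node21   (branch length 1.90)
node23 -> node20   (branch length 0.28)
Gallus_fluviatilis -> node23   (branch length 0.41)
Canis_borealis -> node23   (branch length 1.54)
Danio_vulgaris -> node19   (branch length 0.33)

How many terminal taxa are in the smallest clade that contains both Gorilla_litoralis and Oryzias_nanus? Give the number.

26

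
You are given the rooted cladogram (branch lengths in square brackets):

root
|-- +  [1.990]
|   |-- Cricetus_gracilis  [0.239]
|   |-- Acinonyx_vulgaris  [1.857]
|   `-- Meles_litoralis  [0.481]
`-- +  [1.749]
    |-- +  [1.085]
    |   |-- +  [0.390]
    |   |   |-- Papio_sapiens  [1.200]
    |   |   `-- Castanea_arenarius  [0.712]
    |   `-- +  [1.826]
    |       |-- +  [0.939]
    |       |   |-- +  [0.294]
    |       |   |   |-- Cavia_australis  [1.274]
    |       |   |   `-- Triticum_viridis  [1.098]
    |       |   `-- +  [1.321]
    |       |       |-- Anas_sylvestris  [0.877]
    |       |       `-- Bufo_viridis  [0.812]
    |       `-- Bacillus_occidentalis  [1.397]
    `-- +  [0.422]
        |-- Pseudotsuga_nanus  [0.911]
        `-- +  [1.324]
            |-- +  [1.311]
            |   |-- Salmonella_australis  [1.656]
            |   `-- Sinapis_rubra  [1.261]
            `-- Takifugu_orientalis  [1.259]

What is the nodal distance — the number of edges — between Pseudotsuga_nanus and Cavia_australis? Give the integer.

7

The MRCA of Pseudotsuga_nanus and Cavia_australis is the node subtending (((Papio_sapiens,Castanea_arenarius),(((Cavia_australis,Triticum_viridis),(Anas_sylvestris,Bufo_viridis)),Bacillus_occidentalis)),(Pseudotsuga_nanus,((Salmonella_australis,Sinapis_rubra),Takifugu_orientalis))).
From Pseudotsuga_nanus up to that node: 2 branches. From Cavia_australis up to the same node: 5 branches. Total: 2 + 5 = 7.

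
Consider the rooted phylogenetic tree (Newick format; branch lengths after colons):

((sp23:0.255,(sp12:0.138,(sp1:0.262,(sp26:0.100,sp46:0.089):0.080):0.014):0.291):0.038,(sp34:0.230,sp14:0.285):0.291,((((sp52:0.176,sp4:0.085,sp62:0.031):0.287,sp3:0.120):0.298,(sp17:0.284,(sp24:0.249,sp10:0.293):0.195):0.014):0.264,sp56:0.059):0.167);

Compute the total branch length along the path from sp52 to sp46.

The path runs sp52 → … → MRCA → … → sp46; the MRCA is the root of the tree.
Branch lengths along that path: 0.176 + 0.287 + 0.298 + 0.264 + 0.167 + 0.038 + 0.291 + 0.014 + 0.080 + 0.089 = 1.704.

1.704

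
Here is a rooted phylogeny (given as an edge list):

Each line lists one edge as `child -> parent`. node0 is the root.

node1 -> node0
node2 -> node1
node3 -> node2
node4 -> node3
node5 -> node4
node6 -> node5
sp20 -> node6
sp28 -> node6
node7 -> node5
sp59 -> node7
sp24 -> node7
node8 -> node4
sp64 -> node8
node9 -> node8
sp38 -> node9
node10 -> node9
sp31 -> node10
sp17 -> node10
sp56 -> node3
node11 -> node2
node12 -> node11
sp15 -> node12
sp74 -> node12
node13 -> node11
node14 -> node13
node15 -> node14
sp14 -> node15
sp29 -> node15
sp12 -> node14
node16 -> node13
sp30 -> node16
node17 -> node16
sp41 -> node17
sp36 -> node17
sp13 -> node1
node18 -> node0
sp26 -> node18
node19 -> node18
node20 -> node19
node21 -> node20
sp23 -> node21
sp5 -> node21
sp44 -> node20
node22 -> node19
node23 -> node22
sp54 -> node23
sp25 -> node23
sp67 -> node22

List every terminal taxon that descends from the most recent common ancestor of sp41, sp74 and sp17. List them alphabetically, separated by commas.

sp12, sp14, sp15, sp17, sp20, sp24, sp28, sp29, sp30, sp31, sp36, sp38, sp41, sp56, sp59, sp64, sp74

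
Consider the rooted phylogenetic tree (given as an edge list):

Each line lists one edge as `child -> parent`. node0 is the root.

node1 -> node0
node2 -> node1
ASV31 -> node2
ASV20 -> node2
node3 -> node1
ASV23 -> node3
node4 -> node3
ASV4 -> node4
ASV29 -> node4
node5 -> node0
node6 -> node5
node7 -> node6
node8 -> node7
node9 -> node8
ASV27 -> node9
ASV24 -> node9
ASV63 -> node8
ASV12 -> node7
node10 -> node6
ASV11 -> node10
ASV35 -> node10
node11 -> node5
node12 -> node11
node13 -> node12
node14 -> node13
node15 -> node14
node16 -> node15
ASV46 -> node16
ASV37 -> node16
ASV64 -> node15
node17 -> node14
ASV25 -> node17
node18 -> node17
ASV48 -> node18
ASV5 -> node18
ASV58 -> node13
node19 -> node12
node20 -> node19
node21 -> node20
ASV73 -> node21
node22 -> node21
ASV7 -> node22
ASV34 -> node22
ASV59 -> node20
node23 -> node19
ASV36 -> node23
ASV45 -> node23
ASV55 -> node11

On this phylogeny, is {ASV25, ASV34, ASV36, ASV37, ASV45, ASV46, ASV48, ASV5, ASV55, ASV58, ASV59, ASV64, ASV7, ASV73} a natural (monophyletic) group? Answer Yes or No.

Yes

The most recent common ancestor of these taxa subtends ((((((ASV46,ASV37),ASV64),(ASV25,(ASV48,ASV5))),ASV58),(((ASV73,(ASV7,ASV34)),ASV59),(ASV36,ASV45))),ASV55).
That clade has exactly 14 tips — every listed taxon and nothing else — so the group is monophyletic.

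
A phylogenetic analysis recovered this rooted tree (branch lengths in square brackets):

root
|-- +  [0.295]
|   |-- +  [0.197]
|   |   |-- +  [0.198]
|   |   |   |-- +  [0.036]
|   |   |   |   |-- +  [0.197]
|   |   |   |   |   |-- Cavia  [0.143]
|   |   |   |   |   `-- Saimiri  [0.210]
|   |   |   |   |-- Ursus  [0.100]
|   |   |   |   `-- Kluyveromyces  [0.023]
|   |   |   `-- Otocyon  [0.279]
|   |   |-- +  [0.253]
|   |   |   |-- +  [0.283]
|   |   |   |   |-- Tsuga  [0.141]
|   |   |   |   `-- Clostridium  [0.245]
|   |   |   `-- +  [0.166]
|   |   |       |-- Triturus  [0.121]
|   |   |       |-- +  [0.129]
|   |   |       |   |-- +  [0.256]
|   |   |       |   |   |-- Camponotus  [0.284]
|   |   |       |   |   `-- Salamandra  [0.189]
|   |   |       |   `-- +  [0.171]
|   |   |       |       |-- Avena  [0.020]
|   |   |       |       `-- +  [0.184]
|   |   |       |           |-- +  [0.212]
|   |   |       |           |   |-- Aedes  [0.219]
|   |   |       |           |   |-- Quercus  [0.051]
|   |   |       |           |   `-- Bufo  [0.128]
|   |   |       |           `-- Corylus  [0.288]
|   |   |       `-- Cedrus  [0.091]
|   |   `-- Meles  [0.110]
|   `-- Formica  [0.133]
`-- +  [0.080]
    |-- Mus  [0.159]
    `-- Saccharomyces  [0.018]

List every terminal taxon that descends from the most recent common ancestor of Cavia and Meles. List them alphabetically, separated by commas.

Tracing Cavia: it sits inside (Cavia,Saimiri).
Tracing Meles: it sits inside ((((Cavia,Saimiri),Ursus,Kluyveromyces),Otocyon),((Tsuga,Clostridium),(Triturus,((Camponotus,Salamandra),(Avena,((Aedes,Quercus,Bufo),Corylus))),Cedrus)),Meles).
The smallest clade enclosing both is ((((Cavia,Saimiri),Ursus,Kluyveromyces),Otocyon),((Tsuga,Clostridium),(Triturus,((Camponotus,Salamandra),(Avena,((Aedes,Quercus,Bufo),Corylus))),Cedrus)),Meles); the answer is its 17 terminal taxa in alphabetical order.

Aedes, Avena, Bufo, Camponotus, Cavia, Cedrus, Clostridium, Corylus, Kluyveromyces, Meles, Otocyon, Quercus, Saimiri, Salamandra, Triturus, Tsuga, Ursus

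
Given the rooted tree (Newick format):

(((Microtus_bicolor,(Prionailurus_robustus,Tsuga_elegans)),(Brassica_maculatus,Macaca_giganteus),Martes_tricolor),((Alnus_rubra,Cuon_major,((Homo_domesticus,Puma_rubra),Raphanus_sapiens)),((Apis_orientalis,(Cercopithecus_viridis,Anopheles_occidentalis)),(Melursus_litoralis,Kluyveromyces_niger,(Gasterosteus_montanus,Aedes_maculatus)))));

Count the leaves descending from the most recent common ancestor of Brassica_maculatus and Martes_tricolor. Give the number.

The MRCA of Brassica_maculatus and Martes_tricolor is the node subtending ((Microtus_bicolor,(Prionailurus_robustus,Tsuga_elegans)),(Brassica_maculatus,Macaca_giganteus),Martes_tricolor).
That clade contains 6 terminal taxa: Brassica_maculatus, Macaca_giganteus, Martes_tricolor, Microtus_bicolor, Prionailurus_robustus, Tsuga_elegans.

6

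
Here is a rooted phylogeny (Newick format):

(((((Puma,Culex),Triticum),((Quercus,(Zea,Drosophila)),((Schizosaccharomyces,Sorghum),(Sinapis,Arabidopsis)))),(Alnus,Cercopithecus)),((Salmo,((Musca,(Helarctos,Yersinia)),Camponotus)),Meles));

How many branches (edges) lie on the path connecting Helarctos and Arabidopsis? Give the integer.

The MRCA of Helarctos and Arabidopsis is the root of the tree.
From Helarctos up to that node: 6 branches. From Arabidopsis up to the same node: 6 branches. Total: 6 + 6 = 12.

12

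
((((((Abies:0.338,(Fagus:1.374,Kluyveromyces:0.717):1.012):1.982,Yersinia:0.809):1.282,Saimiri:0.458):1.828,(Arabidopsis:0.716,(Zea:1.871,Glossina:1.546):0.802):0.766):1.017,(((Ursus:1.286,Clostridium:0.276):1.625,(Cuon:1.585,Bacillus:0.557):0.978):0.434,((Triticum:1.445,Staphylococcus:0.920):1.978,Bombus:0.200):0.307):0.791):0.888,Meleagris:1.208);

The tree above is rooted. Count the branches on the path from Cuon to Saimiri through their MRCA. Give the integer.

7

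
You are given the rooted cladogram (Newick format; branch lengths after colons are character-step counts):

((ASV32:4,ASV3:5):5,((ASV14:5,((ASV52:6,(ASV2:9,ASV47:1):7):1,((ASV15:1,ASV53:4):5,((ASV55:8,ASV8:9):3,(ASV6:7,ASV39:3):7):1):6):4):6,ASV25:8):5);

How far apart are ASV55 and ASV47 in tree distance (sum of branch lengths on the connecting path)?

27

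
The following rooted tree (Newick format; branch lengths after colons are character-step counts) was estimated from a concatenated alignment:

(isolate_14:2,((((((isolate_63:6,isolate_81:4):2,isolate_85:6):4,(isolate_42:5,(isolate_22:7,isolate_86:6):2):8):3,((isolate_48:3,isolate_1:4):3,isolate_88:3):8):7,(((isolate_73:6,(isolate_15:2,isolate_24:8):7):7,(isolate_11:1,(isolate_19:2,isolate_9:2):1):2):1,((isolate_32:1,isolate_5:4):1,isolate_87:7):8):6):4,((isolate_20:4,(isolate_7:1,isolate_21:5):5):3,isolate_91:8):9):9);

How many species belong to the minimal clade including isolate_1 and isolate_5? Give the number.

The MRCA of isolate_1 and isolate_5 is the node subtending (((((isolate_63,isolate_81),isolate_85),(isolate_42,(isolate_22,isolate_86))),((isolate_48,isolate_1),isolate_88)),(((isolate_73,(isolate_15,isolate_24)),(isolate_11,(isolate_19,isolate_9))),((isolate_32,isolate_5),isolate_87))).
That clade contains 18 terminal taxa: isolate_1, isolate_11, isolate_15, isolate_19, isolate_22, isolate_24, isolate_32, isolate_42, isolate_48, isolate_5, isolate_63, isolate_73, isolate_81, isolate_85, isolate_86, isolate_87, isolate_88, isolate_9.

18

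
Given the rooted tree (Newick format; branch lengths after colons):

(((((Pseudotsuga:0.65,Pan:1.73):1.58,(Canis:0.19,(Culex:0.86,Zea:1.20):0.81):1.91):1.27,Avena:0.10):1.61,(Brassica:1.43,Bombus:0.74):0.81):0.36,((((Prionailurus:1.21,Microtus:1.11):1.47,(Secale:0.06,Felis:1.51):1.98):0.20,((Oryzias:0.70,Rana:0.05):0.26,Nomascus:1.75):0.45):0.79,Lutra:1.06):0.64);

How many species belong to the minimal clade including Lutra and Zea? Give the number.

The MRCA of Lutra and Zea is the root, so the clade is the entire tree.
That clade contains 16 terminal taxa: Avena, Bombus, Brassica, Canis, Culex, Felis, Lutra, Microtus, Nomascus, Oryzias, Pan, Prionailurus, Pseudotsuga, Rana, Secale, Zea.

16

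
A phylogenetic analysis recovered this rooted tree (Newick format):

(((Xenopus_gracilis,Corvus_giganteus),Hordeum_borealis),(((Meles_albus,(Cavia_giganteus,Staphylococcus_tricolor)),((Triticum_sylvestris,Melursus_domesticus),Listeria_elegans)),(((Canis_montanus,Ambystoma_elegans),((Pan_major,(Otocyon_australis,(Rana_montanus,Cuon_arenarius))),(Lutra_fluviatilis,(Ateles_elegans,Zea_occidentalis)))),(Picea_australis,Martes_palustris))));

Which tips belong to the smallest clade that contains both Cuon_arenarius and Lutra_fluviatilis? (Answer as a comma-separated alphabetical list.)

Ateles_elegans, Cuon_arenarius, Lutra_fluviatilis, Otocyon_australis, Pan_major, Rana_montanus, Zea_occidentalis

Tracing Cuon_arenarius: it sits inside (Rana_montanus,Cuon_arenarius).
Tracing Lutra_fluviatilis: it sits inside (Lutra_fluviatilis,(Ateles_elegans,Zea_occidentalis)).
The smallest clade enclosing both is ((Pan_major,(Otocyon_australis,(Rana_montanus,Cuon_arenarius))),(Lutra_fluviatilis,(Ateles_elegans,Zea_occidentalis))); the answer is its 7 terminal taxa in alphabetical order.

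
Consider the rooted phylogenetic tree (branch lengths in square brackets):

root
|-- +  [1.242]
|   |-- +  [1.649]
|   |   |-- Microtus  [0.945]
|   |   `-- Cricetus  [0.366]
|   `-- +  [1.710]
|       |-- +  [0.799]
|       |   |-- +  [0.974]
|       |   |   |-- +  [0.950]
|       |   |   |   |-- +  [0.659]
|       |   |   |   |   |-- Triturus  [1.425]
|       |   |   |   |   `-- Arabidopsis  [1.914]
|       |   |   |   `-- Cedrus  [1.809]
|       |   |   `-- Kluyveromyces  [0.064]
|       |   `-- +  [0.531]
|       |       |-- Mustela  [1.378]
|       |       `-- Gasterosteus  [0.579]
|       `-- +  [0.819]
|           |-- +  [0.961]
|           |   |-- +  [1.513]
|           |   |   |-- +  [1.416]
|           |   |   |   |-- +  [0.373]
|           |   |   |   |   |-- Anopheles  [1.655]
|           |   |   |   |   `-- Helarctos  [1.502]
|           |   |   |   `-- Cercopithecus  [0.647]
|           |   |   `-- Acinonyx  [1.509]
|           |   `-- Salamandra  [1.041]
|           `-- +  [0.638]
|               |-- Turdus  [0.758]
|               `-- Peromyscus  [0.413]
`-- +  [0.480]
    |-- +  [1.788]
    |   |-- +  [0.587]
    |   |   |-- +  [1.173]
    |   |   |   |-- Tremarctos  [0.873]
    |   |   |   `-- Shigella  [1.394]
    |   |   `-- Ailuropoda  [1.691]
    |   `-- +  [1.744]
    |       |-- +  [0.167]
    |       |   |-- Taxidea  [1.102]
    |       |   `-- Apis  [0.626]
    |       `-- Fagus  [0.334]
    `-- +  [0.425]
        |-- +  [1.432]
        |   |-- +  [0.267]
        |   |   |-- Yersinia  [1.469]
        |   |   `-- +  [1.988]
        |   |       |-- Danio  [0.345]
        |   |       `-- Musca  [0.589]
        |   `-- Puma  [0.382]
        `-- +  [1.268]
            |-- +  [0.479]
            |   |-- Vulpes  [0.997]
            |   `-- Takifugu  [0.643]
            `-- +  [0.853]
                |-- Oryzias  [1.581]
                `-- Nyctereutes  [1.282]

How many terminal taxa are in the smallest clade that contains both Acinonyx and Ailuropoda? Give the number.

The MRCA of Acinonyx and Ailuropoda is the root, so the clade is the entire tree.
That clade contains 29 terminal taxa: Acinonyx, Ailuropoda, Anopheles, Apis, Arabidopsis, Cedrus, Cercopithecus, Cricetus, Danio, Fagus, Gasterosteus, Helarctos, Kluyveromyces, Microtus, Musca, Mustela, Nyctereutes, Oryzias, Peromyscus, Puma, Salamandra, Shigella, Takifugu, Taxidea, Tremarctos, Triturus, Turdus, Vulpes, Yersinia.

29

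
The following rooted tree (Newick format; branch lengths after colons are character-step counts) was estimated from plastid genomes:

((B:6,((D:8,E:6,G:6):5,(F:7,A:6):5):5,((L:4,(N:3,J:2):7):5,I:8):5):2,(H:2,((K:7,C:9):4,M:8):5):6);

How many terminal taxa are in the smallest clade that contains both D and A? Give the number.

5

The MRCA of D and A is the node subtending ((D,E,G),(F,A)).
That clade contains 5 terminal taxa: A, D, E, F, G.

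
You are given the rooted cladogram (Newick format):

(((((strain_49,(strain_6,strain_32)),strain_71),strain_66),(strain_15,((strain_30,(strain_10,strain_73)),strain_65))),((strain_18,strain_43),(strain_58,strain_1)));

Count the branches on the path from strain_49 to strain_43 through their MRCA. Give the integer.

8

The MRCA of strain_49 and strain_43 is the root of the tree.
From strain_49 up to that node: 5 branches. From strain_43 up to the same node: 3 branches. Total: 5 + 3 = 8.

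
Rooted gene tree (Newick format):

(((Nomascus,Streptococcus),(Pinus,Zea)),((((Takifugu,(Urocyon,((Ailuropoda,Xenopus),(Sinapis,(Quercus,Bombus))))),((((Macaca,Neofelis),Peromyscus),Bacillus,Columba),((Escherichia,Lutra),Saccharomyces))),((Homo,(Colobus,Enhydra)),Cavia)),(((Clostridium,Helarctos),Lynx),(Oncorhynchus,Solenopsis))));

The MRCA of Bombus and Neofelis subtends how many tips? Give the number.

15

The MRCA of Bombus and Neofelis is the node subtending ((Takifugu,(Urocyon,((Ailuropoda,Xenopus),(Sinapis,(Quercus,Bombus))))),((((Macaca,Neofelis),Peromyscus),Bacillus,Columba),((Escherichia,Lutra),Saccharomyces))).
That clade contains 15 terminal taxa: Ailuropoda, Bacillus, Bombus, Columba, Escherichia, Lutra, Macaca, Neofelis, Peromyscus, Quercus, Saccharomyces, Sinapis, Takifugu, Urocyon, Xenopus.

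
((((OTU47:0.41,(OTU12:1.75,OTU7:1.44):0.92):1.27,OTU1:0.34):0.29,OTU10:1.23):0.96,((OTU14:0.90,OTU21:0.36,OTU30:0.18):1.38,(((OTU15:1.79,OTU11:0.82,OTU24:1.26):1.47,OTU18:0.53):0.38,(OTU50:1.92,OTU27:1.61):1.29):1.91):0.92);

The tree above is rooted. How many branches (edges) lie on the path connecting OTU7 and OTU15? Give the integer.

10

The MRCA of OTU7 and OTU15 is the root of the tree.
From OTU7 up to that node: 5 branches. From OTU15 up to the same node: 5 branches. Total: 5 + 5 = 10.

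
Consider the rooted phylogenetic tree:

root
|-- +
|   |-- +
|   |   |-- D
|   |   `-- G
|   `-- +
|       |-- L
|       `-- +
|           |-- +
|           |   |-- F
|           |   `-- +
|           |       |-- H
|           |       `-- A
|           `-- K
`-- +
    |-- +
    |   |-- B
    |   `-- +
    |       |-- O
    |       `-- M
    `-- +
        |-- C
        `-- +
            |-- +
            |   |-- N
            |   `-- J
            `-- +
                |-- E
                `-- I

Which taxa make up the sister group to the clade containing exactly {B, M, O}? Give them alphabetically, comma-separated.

The clade containing exactly {B, M, O} attaches to the tree at the node subtending ((B,(O,M)),(C,((N,J),(E,I)))).
The other lineage descending from that same node — the sister group — is (C,((N,J),(E,I))); its 5 tips in alphabetical order are the answer.

C, E, I, J, N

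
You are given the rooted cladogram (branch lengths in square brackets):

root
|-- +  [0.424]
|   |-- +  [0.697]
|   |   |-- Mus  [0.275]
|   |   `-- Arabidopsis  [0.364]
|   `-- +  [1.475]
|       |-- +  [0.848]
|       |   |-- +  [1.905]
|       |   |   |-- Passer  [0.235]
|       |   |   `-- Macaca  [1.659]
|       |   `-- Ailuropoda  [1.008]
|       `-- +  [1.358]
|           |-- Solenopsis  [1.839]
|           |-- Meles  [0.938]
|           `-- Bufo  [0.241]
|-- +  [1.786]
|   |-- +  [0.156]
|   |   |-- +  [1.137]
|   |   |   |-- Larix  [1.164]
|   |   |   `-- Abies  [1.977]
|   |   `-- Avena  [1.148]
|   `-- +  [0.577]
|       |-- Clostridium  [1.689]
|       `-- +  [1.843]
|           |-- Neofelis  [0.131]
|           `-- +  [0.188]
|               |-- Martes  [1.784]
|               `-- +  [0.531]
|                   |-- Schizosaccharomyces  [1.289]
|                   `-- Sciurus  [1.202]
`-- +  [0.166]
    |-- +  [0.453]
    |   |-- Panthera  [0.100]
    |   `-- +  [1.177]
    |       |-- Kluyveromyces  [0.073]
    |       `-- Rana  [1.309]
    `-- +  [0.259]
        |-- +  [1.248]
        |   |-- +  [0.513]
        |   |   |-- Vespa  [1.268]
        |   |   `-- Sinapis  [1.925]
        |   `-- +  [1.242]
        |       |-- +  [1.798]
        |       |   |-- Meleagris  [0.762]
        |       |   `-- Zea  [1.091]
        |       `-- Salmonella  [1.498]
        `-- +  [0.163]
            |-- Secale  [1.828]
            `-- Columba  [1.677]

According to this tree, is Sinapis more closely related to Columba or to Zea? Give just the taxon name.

The MRCA of Sinapis and Zea subtends ((Vespa,Sinapis),((Meleagris,Zea),Salmonella)) (5 taxa).
The MRCA of Sinapis and Columba subtends (((Vespa,Sinapis),((Meleagris,Zea),Salmonella)),(Secale,Columba)) (7 taxa).
The first is nested inside the second, so Sinapis shares a more recent common ancestor with Zea.

Zea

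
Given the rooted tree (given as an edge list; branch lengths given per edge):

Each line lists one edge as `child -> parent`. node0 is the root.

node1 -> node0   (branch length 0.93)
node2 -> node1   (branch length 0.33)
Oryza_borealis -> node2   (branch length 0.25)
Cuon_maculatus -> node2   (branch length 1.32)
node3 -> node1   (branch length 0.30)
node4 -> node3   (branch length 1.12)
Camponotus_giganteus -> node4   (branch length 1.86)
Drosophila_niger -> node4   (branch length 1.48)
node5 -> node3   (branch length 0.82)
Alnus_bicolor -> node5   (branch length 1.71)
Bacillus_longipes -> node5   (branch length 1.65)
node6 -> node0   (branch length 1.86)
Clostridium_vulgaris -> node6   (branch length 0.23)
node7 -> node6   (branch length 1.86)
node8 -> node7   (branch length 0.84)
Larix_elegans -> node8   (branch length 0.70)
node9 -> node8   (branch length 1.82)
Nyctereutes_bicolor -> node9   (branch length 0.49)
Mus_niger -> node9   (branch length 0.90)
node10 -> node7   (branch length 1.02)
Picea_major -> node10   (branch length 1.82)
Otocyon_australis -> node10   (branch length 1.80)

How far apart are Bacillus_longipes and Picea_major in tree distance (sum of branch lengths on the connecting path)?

10.26

The path runs Bacillus_longipes → … → MRCA → … → Picea_major; the MRCA is the root of the tree.
Branch lengths along that path: 1.65 + 0.82 + 0.30 + 0.93 + 1.86 + 1.86 + 1.02 + 1.82 = 10.26.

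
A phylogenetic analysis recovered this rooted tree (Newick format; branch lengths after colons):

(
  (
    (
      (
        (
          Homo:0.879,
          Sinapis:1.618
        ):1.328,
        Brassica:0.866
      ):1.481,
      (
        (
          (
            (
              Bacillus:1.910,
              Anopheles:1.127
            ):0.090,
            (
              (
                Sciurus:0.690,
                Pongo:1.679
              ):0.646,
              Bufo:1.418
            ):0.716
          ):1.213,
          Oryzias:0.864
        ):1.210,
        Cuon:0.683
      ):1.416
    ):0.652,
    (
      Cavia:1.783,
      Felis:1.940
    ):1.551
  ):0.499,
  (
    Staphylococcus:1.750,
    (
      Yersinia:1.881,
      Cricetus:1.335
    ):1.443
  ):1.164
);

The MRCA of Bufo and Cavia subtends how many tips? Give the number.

The MRCA of Bufo and Cavia is the node subtending ((((Homo,Sinapis),Brassica),((((Bacillus,Anopheles),((Sciurus,Pongo),Bufo)),Oryzias),Cuon)),(Cavia,Felis)).
That clade contains 12 terminal taxa: Anopheles, Bacillus, Brassica, Bufo, Cavia, Cuon, Felis, Homo, Oryzias, Pongo, Sciurus, Sinapis.

12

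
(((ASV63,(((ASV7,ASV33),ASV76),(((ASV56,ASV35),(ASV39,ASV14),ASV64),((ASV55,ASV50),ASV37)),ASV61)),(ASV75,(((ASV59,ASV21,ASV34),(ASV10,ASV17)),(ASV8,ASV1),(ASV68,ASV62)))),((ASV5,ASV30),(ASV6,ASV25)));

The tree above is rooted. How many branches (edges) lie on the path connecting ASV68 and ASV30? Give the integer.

The MRCA of ASV68 and ASV30 is the root of the tree.
From ASV68 up to that node: 5 branches. From ASV30 up to the same node: 3 branches. Total: 5 + 3 = 8.

8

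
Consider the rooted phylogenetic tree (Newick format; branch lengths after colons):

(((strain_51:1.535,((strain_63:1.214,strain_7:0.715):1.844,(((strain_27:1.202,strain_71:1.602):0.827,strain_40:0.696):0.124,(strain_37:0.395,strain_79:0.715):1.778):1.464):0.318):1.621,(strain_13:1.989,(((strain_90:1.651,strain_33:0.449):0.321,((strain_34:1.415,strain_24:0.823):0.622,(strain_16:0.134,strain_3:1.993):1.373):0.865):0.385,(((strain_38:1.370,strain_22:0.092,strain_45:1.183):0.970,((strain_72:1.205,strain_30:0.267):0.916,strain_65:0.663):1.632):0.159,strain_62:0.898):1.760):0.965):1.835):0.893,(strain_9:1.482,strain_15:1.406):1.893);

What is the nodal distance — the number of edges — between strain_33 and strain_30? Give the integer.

8

The MRCA of strain_33 and strain_30 is the node subtending (((strain_90,strain_33),((strain_34,strain_24),(strain_16,strain_3))),(((strain_38,strain_22,strain_45),((strain_72,strain_30),strain_65)),strain_62)).
From strain_33 up to that node: 3 branches. From strain_30 up to the same node: 5 branches. Total: 3 + 5 = 8.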